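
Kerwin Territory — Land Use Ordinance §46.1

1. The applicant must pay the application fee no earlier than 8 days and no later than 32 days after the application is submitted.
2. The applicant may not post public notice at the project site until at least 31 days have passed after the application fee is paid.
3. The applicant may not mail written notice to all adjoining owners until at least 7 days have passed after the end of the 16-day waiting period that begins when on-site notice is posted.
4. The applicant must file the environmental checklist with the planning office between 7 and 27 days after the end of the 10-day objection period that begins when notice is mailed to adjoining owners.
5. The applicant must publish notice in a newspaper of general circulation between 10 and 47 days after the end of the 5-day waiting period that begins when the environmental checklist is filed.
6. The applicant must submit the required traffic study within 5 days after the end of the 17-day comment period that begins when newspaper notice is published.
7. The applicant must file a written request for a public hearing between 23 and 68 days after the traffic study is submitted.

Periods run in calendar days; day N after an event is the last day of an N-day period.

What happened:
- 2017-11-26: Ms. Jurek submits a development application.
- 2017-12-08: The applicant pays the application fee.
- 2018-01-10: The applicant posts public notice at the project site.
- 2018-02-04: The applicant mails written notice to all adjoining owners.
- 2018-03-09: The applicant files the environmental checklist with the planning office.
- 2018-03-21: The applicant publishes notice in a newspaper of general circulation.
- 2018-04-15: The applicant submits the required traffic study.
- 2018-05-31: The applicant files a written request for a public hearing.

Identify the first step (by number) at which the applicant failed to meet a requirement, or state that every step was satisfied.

(1) the permitted window runs from 2017-11-26 + 8 = 2017-12-04 to 2017-11-26 + 32 = 2017-12-28; done 2017-12-08, which is between those dates.
(2) permitted from 2017-12-08 + 31 days = 2018-01-08 onward; done 2018-01-10 — permitted.
(3) permitted from 2018-01-26 + 7 days = 2018-02-02 onward; done 2018-02-04, after the minimum wait.
(4) the permitted window runs from 2018-02-14 + 7 = 2018-02-21 to 2018-02-14 + 27 = 2018-03-13; done 2018-03-09, which is between those dates.
(5) the permitted window runs from 2018-03-14 + 10 = 2018-03-24 to 2018-03-14 + 47 = 2018-04-30; 2018-03-21 is 3 days too early.
Later steps need not be reached.

Step 5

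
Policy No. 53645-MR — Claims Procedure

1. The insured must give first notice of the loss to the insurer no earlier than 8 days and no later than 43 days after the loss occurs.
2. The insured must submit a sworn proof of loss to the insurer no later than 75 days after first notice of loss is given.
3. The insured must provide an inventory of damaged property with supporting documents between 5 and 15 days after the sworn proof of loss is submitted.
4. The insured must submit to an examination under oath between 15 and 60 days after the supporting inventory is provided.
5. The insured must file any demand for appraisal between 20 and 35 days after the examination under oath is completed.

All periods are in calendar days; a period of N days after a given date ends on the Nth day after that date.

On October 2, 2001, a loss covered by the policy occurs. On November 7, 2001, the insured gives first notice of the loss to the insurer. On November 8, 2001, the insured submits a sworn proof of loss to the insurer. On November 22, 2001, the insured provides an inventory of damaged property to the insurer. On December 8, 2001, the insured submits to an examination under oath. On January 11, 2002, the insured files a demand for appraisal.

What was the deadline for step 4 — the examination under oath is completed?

Step 4 runs from November 22, 2001, when the supporting inventory is provided. The window is 15–60 days after November 22, 2001; it closes on January 21, 2002.

January 21, 2002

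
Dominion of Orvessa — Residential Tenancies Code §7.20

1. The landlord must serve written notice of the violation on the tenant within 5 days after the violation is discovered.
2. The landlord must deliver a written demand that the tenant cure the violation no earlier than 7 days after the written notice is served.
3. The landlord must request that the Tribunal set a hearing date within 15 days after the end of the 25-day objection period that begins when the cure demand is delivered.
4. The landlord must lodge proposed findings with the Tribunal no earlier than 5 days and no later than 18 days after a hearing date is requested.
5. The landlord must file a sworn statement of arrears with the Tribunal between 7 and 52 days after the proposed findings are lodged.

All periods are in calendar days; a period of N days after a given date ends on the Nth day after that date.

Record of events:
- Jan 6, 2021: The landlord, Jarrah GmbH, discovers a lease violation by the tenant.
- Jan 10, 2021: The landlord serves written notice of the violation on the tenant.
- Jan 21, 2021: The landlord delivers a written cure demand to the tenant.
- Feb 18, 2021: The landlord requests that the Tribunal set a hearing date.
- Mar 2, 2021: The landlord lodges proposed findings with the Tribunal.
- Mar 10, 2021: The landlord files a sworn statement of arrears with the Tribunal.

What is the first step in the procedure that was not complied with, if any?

None — every step was satisfied

(1) due by Jan 6, 2021 + 5 days = Jan 11, 2021; done Jan 10, 2021 — timely.
(2) permitted from Jan 10, 2021 + 7 days = Jan 17, 2021 onward; Jan 21, 2021 is on or after that date.
(3) due by Feb 15, 2021 + 15 days = Mar 2, 2021; Feb 18, 2021 is within that limit.
(4) the permitted window runs from Feb 18, 2021 + 5 = Feb 23, 2021 to Feb 18, 2021 + 18 = Mar 8, 2021; Mar 2, 2021 falls inside that range.
(5) the permitted window runs from Mar 2, 2021 + 7 = Mar 9, 2021 to Mar 2, 2021 + 52 = Apr 23, 2021; Mar 10, 2021 falls inside that range.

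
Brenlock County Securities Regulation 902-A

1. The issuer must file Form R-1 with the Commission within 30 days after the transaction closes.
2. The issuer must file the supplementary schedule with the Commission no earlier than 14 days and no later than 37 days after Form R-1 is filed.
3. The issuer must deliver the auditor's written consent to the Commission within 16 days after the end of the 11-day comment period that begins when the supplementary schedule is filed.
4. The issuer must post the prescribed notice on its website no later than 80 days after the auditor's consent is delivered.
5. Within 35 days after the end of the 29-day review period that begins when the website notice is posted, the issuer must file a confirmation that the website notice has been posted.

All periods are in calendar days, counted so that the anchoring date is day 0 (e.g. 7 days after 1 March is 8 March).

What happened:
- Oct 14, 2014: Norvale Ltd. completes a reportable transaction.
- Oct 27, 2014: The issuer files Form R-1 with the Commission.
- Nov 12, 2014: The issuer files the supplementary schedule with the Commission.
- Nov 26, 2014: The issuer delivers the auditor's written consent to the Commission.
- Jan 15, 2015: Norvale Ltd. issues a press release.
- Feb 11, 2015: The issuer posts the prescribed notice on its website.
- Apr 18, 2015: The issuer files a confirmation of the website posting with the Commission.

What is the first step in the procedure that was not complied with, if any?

Step 1: 30 days after Oct 14, 2014 (when the transaction closes) is Nov 13, 2014; done Oct 27, 2014 — timely.
Step 2: the window is 14–37 days after Oct 27, 2014 (when Form R-1 is filed), so Nov 10, 2014 through Dec 3, 2014; done Nov 12, 2014 — within the window.
Step 3: 16 days after Nov 23, 2014 (end of the 11-day comment period, which began when the supplementary schedule is filed on Nov 12, 2014) is Dec 9, 2014; done Nov 26, 2014 — timely.
Step 4: 80 days after Nov 26, 2014 (when the auditor's consent is delivered) is Feb 14, 2015; Feb 11, 2015 is within that limit.
Step 5: 35 days after Mar 12, 2015 (end of the 29-day review period, which began when the website notice is posted on Feb 11, 2015) is Apr 16, 2015; Apr 18, 2015 misses that deadline by 2 days.

Step 5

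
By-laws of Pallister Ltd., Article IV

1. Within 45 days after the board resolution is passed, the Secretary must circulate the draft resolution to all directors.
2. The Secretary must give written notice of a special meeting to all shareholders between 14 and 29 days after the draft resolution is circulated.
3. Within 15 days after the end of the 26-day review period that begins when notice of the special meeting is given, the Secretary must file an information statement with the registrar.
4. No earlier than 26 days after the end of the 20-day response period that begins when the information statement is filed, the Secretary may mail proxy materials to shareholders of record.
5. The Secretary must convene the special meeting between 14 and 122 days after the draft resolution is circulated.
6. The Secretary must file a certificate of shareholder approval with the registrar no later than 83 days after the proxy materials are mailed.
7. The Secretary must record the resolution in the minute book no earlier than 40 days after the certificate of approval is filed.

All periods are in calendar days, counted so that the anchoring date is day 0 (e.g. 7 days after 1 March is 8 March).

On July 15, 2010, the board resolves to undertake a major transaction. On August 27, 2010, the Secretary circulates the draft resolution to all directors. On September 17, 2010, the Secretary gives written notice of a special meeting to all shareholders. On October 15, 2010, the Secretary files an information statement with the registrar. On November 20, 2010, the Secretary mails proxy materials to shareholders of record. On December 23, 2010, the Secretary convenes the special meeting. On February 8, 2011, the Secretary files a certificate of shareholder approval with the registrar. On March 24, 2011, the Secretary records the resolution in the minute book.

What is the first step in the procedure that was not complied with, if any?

Step 4

Step 1 — counting 45 days from July 15, 2010 (when the board resolution is passed) gives a deadline of August 29, 2010; done August 27, 2010 — timely.
Step 2 — 14 and 29 days from August 27, 2010 (when the draft resolution is circulated) are September 10, 2010 and September 25, 2010 respectively; done September 17, 2010 — within the window.
Step 3 — counting 15 days from October 13, 2010 (end of the 26-day review period, which began when notice of the special meeting is given on September 17, 2010) gives a deadline of October 28, 2010; completed October 15, 2010, before the deadline.
Step 4 — must wait 26 days from November 4, 2010 (end of the 20-day response period, which began when the information statement is filed on October 15, 2010), so not before November 30, 2010; November 20, 2010 is 10 days before the earliest permitted date.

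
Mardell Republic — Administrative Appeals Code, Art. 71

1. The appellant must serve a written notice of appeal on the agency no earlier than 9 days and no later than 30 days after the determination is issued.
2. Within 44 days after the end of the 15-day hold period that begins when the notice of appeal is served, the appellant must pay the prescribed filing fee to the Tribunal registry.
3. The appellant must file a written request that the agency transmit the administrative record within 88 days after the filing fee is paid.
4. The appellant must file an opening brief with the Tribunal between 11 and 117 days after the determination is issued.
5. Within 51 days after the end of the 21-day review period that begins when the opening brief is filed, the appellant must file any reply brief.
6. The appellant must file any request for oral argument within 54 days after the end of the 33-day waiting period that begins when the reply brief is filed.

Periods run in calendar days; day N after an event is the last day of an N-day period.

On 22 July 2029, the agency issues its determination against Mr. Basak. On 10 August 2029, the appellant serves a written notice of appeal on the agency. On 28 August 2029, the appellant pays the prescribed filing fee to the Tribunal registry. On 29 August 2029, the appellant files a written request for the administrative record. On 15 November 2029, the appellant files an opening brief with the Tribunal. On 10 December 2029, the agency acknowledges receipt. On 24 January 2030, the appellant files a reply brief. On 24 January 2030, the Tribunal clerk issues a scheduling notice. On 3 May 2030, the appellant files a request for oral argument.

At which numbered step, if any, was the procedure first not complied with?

Step 6

Step 1: the window is 9–30 days after 22 July 2029 (when the determination is issued), so 31 July 2029 through 21 August 2029; 10 August 2029 falls inside that range.
Step 2: 44 days after 25 August 2029 (end of the 15-day hold period, which began when the notice of appeal is served on 10 August 2029) is 8 October 2029; 28 August 2029 is within that limit.
Step 3: 88 days after 28 August 2029 (when the filing fee is paid) is 24 November 2029; completed 29 August 2029, before the deadline.
Step 4: the window is 11–117 days after 22 July 2029 (when the determination is issued), so 2 August 2029 through 16 November 2029; done 15 November 2029, which is between those dates.
Step 5: 51 days after 6 December 2029 (end of the 21-day review period, which began when the opening brief is filed on 15 November 2029) is 26 January 2030; completed 24 January 2030, before the deadline.
Step 6: 54 days after 26 February 2030 (end of the 33-day waiting period, which began when the reply brief is filed on 24 January 2030) is 21 April 2030; 3 May 2030 misses that deadline by 12 days.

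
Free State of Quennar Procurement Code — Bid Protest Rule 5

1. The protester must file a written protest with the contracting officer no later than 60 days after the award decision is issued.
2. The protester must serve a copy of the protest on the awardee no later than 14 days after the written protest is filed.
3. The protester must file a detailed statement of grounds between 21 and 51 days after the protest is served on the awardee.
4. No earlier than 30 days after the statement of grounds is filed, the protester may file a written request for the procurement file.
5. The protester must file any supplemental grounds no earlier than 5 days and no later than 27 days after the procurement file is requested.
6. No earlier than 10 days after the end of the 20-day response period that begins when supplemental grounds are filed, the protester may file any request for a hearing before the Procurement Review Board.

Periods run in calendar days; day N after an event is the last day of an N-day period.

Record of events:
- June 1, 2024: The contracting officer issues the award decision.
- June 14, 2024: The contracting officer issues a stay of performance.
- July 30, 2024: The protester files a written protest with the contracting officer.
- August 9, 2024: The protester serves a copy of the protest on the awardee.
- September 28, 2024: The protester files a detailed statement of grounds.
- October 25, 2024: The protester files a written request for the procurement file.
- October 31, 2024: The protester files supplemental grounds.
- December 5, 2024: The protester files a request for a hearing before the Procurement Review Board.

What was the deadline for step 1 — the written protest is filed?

Step 1 runs from June 1, 2024, when the award decision is issued. 60 days after June 1, 2024 is July 31, 2024.

July 31, 2024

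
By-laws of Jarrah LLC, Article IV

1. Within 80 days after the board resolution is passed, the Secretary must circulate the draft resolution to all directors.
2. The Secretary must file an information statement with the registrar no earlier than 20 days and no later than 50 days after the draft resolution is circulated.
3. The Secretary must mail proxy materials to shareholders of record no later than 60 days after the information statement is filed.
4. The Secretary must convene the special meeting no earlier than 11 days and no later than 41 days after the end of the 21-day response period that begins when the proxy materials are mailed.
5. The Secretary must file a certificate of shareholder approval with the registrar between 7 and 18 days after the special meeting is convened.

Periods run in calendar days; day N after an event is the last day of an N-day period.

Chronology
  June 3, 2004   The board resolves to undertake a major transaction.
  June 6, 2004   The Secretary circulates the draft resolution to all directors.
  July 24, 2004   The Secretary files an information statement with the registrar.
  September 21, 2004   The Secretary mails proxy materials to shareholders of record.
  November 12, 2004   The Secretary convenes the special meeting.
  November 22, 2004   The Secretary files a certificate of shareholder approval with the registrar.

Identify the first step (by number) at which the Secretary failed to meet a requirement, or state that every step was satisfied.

Step 1: 80 days after June 3, 2004 (when the board resolution is passed) is August 22, 2004; June 6, 2004 is within that limit.
Step 2: the window is 20–50 days after June 6, 2004 (when the draft resolution is circulated), so June 26, 2004 through July 26, 2004; done July 24, 2004 — within the window.
Step 3: 60 days after July 24, 2004 (when the information statement is filed) is September 22, 2004; completed September 21, 2004, before the deadline.
Step 4: the window is 11–41 days after October 12, 2004 (end of the 21-day response period, which began when the proxy materials are mailed on September 21, 2004), so October 23, 2004 through November 22, 2004; done November 12, 2004 — within the window.
Step 5: the window is 7–18 days after November 12, 2004 (when the special meeting is convened), so November 19, 2004 through November 30, 2004; done November 22, 2004 — within the window.

None — every step was satisfied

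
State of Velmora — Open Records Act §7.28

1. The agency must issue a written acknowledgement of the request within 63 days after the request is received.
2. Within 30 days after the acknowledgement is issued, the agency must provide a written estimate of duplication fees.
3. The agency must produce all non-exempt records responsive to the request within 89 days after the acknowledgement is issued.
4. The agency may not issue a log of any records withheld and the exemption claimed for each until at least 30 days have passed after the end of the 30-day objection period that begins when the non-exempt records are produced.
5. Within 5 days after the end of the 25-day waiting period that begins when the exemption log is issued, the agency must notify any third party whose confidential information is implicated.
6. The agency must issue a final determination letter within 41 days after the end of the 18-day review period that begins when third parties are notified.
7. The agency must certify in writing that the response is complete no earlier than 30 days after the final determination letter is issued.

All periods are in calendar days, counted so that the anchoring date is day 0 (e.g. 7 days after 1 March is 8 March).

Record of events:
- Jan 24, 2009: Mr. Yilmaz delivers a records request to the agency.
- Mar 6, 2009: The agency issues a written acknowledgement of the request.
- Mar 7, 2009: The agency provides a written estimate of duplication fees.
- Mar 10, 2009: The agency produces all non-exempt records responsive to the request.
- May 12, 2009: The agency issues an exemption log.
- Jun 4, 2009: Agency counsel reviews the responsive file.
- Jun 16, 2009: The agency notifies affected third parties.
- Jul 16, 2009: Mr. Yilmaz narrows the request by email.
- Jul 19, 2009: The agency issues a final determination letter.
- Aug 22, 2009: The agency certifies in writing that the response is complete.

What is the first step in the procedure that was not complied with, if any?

Step 1 — counting 63 days from Jan 24, 2009 (when the request is received) gives a deadline of Mar 28, 2009; Mar 6, 2009 is within that limit.
Step 2 — counting 30 days from Mar 6, 2009 (when the acknowledgement is issued) gives a deadline of Apr 5, 2009; done Mar 7, 2009 — timely.
Step 3 — counting 89 days from Mar 6, 2009 (when the acknowledgement is issued) gives a deadline of Jun 3, 2009; Mar 10, 2009 is within that limit.
Step 4 — must wait 30 days from Apr 9, 2009 (end of the 30-day objection period, which began when the non-exempt records are produced on Mar 10, 2009), so not before May 9, 2009; done May 12, 2009 — permitted.
Step 5 — counting 5 days from Jun 6, 2009 (end of the 25-day waiting period, which began when the exemption log is issued on May 12, 2009) gives a deadline of Jun 11, 2009; Jun 16, 2009 misses that deadline by 5 days.

Step 5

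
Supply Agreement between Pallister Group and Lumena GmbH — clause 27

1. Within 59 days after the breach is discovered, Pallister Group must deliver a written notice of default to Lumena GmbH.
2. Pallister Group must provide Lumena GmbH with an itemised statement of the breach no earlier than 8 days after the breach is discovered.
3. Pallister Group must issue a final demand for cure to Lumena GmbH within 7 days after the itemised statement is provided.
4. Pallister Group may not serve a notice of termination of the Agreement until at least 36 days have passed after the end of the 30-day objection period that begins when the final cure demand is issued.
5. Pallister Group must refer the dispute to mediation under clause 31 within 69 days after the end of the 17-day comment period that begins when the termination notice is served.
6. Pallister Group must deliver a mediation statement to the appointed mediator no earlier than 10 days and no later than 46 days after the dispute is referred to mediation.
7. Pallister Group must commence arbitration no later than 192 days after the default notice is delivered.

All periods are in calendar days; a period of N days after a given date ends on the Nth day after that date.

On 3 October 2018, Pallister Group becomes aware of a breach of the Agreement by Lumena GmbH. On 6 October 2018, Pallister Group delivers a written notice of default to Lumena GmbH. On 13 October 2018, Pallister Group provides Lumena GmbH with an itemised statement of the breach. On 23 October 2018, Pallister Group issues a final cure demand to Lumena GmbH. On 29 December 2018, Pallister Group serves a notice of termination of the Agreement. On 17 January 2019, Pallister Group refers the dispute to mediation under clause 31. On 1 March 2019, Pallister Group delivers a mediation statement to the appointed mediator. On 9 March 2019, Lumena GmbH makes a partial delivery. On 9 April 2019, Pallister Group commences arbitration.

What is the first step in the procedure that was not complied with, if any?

Step 3

Step 1 — counting 59 days from 3 October 2018 (when the breach is discovered) gives a deadline of 1 December 2018; completed 6 October 2018, before the deadline.
Step 2 — must wait 8 days from 3 October 2018 (when the breach is discovered), so not before 11 October 2018; done 13 October 2018, after the minimum wait.
Step 3 — counting 7 days from 13 October 2018 (when the itemised statement is provided) gives a deadline of 20 October 2018; done 23 October 2018 — 3 days late.
The procedure was therefore not followed at step 3.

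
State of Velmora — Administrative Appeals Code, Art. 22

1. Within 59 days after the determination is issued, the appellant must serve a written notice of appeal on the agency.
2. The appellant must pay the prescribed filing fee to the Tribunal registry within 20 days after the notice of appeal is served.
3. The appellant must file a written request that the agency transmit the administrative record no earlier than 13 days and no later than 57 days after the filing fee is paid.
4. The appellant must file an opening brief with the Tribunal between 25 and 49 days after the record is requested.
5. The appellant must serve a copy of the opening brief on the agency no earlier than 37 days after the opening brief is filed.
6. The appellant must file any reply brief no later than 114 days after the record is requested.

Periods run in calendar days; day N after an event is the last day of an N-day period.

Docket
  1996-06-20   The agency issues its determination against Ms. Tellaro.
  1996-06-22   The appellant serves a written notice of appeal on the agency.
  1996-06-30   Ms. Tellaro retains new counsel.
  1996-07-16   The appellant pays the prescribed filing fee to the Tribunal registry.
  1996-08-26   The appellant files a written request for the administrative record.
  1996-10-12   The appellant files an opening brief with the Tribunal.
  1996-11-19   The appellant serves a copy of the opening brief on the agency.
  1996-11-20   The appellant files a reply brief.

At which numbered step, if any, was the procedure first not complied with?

Step 2

Step 1 — counting 59 days from 1996-06-20 (when the determination is issued) gives a deadline of 1996-08-18; done 1996-06-22 — timely.
Step 2 — counting 20 days from 1996-06-22 (when the notice of appeal is served) gives a deadline of 1996-07-12; not done until 1996-07-16, 4 days after the deadline.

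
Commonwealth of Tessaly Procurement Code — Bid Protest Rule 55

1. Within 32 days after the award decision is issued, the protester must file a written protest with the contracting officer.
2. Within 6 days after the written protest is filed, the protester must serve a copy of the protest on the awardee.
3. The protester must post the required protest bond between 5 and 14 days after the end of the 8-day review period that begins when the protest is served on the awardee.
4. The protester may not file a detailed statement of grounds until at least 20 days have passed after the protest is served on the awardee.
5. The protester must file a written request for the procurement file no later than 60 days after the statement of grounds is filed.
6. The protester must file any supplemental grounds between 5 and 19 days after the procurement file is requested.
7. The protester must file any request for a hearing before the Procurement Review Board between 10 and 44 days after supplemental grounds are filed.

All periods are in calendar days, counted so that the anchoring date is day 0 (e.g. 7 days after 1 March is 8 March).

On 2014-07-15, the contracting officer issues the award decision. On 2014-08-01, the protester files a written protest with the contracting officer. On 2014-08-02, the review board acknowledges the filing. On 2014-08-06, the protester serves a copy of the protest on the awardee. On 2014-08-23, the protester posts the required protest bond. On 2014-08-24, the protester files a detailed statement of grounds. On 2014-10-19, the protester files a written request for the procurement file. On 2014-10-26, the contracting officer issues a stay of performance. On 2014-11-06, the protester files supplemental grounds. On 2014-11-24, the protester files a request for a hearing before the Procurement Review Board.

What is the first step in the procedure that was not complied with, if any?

Step 4

Step 1 — counting 32 days from 2014-07-15 (when the award decision is issued) gives a deadline of 2014-08-16; completed 2014-08-01, before the deadline.
Step 2 — counting 6 days from 2014-08-01 (when the written protest is filed) gives a deadline of 2014-08-07; 2014-08-06 is within that limit.
Step 3 — 5 and 14 days from 2014-08-14 (end of the 8-day review period, which began when the protest is served on the awardee on 2014-08-06) are 2014-08-19 and 2014-08-28 respectively; 2014-08-23 falls inside that range.
Step 4 — must wait 20 days from 2014-08-06 (when the protest is served on the awardee), so not before 2014-08-26; acted on 2014-08-24, 2 days prematurely.
The analysis stops there.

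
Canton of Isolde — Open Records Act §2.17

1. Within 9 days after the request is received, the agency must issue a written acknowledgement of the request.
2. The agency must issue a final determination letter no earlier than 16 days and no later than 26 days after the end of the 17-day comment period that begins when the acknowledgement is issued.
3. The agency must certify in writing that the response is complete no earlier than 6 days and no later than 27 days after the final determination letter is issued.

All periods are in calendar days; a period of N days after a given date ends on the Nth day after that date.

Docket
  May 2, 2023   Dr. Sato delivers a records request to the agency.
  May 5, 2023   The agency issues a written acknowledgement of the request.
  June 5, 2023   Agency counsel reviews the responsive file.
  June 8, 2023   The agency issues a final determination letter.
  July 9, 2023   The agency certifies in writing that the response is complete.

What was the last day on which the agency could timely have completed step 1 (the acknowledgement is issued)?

May 11, 2023

Step 1 runs from May 2, 2023, when the request is received. 9 days after May 2, 2023 is May 11, 2023.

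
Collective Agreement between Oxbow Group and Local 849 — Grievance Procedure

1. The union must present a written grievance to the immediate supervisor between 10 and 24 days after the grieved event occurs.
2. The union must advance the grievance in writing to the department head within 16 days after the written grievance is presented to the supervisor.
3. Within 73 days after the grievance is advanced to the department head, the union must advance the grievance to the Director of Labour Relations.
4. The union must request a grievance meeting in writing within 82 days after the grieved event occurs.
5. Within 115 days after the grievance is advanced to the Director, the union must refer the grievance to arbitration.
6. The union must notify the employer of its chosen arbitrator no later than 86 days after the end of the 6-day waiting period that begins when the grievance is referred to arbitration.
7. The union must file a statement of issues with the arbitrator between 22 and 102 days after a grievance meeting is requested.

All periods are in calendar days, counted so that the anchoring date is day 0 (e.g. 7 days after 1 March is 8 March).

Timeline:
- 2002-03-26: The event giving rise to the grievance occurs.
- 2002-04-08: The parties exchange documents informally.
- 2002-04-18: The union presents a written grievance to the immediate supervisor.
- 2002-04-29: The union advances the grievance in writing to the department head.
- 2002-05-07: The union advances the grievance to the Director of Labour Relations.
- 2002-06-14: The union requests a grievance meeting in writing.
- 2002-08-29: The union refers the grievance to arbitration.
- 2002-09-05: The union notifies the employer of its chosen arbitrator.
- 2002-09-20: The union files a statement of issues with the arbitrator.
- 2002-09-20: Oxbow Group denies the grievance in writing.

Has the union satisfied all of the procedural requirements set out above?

(1) the permitted window runs from 2002-03-26 + 10 = 2002-04-05 to 2002-03-26 + 24 = 2002-04-19; 2002-04-18 falls inside that range.
(2) due by 2002-04-18 + 16 days = 2002-05-04; completed 2002-04-29, before the deadline.
(3) due by 2002-04-29 + 73 days = 2002-07-11; completed 2002-05-07, before the deadline.
(4) due by 2002-03-26 + 82 days = 2002-06-16; done 2002-06-14 — timely.
(5) due by 2002-05-07 + 115 days = 2002-08-30; done 2002-08-29 — timely.
(6) due by 2002-09-04 + 86 days = 2002-11-29; 2002-09-05 is within that limit.
(7) the permitted window runs from 2002-06-14 + 22 = 2002-07-06 to 2002-06-14 + 102 = 2002-09-24; done 2002-09-20 — within the window.

Yes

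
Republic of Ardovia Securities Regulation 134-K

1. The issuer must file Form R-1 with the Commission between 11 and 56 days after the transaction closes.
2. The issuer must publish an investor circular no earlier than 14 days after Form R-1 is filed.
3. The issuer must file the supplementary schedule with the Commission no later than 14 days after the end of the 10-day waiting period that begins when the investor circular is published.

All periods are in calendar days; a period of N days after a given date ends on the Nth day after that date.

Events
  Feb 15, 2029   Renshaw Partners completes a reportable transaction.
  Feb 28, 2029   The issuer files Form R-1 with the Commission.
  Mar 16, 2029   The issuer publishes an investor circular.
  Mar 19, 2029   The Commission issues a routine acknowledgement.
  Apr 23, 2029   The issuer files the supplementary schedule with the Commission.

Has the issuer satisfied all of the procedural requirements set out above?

(1) the permitted window runs from Feb 15, 2029 + 11 = Feb 26, 2029 to Feb 15, 2029 + 56 = Apr 12, 2029; done Feb 28, 2029 — within the window.
(2) permitted from Feb 28, 2029 + 14 days = Mar 14, 2029 onward; Mar 16, 2029 is on or after that date.
(3) due by Mar 26, 2029 + 14 days = Apr 9, 2029; done Apr 23, 2029 — 14 days late.

No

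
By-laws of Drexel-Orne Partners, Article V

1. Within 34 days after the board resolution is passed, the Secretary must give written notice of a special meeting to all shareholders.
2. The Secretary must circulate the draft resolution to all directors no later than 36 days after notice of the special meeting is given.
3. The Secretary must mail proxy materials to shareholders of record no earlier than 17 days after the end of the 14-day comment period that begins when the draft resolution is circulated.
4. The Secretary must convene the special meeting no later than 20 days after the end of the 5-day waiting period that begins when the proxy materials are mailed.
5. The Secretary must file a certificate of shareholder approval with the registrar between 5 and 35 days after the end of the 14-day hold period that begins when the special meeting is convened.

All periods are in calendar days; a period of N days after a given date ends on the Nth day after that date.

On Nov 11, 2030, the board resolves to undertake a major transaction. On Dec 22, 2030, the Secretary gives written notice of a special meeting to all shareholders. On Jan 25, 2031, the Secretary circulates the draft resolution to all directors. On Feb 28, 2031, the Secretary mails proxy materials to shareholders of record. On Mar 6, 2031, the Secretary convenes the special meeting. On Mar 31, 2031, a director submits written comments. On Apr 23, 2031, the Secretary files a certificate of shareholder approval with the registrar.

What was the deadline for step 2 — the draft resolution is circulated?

Jan 27, 2031

Step 2 runs from Dec 22, 2030, when notice of the special meeting is given. 36 days after Dec 22, 2030 is Jan 27, 2031.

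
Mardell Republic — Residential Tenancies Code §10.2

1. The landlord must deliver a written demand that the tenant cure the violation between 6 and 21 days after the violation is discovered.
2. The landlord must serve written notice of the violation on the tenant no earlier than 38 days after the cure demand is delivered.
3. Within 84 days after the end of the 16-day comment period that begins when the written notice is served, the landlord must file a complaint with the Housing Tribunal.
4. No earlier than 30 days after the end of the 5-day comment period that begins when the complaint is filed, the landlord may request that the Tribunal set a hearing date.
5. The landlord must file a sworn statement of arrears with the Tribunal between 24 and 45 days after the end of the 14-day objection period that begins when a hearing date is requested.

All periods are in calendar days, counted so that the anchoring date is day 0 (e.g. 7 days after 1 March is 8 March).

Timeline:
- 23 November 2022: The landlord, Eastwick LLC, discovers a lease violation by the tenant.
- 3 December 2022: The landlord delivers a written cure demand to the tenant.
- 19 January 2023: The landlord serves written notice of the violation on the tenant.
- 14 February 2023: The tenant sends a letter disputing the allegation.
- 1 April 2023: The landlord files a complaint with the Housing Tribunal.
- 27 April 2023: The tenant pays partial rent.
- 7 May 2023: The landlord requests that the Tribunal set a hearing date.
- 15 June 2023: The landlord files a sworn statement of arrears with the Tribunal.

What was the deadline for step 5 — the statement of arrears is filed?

5 July 2023

A hearing date is requested on 7 May 2023; the 14-day objection period therefore ends 21 May 2023, and step 5 runs from that date. The window is 24–45 days after 21 May 2023; it closes on 5 July 2023.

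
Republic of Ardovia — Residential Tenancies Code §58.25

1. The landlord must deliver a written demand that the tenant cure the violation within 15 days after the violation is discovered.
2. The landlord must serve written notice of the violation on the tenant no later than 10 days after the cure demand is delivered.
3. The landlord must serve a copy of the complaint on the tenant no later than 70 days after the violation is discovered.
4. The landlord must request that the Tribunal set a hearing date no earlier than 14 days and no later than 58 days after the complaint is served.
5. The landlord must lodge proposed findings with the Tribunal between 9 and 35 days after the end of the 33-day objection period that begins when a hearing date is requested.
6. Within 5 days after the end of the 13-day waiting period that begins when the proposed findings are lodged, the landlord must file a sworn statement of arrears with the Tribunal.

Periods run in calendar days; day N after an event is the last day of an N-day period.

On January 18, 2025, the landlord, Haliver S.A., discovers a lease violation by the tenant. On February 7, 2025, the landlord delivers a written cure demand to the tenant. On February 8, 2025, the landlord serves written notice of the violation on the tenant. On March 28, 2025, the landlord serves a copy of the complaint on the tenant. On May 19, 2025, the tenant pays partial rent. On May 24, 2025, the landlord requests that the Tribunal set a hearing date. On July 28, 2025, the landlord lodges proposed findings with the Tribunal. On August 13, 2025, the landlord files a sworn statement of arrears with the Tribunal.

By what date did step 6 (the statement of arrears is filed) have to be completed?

The proposed findings are lodged on July 28, 2025; the 13-day waiting period therefore ends August 10, 2025, and step 6 runs from that date. 5 days after August 10, 2025 is August 15, 2025.

August 15, 2025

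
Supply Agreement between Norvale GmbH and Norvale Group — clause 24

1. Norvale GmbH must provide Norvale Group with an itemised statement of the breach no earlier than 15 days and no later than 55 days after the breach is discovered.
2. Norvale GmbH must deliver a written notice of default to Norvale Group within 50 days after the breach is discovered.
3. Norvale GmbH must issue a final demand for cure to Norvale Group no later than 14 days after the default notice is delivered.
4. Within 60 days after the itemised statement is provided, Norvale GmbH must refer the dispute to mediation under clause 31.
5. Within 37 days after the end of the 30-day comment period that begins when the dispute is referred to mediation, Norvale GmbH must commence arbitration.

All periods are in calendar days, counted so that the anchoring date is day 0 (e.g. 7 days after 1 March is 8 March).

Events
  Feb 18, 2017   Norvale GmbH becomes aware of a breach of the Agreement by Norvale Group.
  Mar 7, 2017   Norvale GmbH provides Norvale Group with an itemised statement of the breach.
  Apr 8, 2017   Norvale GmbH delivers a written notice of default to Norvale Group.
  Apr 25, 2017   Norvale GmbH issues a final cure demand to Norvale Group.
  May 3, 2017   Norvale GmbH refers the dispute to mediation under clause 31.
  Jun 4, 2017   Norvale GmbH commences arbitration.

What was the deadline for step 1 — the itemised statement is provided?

Apr 14, 2017

Step 1 runs from Feb 18, 2017, when the breach is discovered. The window is 15–55 days after Feb 18, 2017; it closes on Apr 14, 2017.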